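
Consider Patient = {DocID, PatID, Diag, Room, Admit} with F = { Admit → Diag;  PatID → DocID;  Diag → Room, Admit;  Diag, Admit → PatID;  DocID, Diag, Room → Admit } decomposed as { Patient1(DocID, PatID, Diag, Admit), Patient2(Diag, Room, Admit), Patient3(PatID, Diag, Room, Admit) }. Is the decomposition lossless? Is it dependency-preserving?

Lossless test (chase): Rows 1 and 3 agree on PatID; apply PatID→DocID and equate their DocID entries. Rows 1 and 2 agree on Diag; apply Diag→Room, Admit and equate their Room, Admit entries. Rows 1 and 2 agree on Diag, Admit; apply Diag, Admit→PatID and equate their PatID entries. Rows 1 and 2 agree on PatID; apply PatID→DocID and equate their DocID entries. Row 1 is now all distinguished symbols — the join is lossless.
Dependency preservation: DocID, Diag, Room → Admit is not contained in any single fragment, but the restricted closure of its left-hand side across the fragments still reaches the right-hand side; the remaining FDs each lie inside some fragment. All dependencies are preserved.

lossless and dependency-preserving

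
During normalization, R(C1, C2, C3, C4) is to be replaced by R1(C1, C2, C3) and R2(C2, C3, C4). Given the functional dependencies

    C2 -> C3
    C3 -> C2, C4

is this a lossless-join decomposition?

Yes

Common attributes: R1 ∩ R2 = {C2, C3}.
Closure of {C2, C3}: C3 → C2, C4 applies, adding C4. So (C2, C3)⁺ = {C2, C3, C4}.
This closure contains every attribute of R2, so R1 ∩ R2 → R2. The join is lossless.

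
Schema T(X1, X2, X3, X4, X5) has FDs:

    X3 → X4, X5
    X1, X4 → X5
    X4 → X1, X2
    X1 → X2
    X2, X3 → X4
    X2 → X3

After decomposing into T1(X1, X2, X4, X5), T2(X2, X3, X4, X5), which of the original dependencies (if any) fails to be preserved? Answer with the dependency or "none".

none

X3 → X4, X5 lies within T2.
X1, X4 → X5 lies within T1.
X4 → X1, X2 lies within T1.
X1 → X2 lies within T1.
X2, X3 → X4 lies within T2.
X2 → X3 lies within T2.
Every dependency is enforceable on the fragments, so the decomposition is dependency-preserving.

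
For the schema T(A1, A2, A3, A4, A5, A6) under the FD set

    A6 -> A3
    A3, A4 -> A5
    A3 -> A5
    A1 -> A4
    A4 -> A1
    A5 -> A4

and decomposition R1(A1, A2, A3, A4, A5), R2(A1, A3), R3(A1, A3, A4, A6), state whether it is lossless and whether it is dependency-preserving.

Lossless test (chase): Rows 1 and 3 agree on A3, A4; apply A3, A4→A5 and equate their A5 entries. Rows 1 and 2 agree on A3; apply A3→A5 and equate their A5 entries. Rows 1 and 2 agree on A1; apply A1→A4 and equate their A4 entries. No row becomes fully distinguished — the join is lossy.
Dependency preservation: every FD's attributes lie within a single fragment, so each can be enforced locally — preserved.

lossy but dependency-preserving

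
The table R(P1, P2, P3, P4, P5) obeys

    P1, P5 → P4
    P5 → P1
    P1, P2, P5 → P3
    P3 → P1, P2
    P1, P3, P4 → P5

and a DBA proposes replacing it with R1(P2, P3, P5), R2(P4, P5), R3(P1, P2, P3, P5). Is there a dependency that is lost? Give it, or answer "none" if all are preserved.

P1, P3, P4 → P5

Check P1, P3, P4 → P5: no single fragment contains all of {P1, P3, P4, P5}, and the restricted closure of {P1, P3, P4} across the fragments never reaches {P5}.
P1, P5 → P4 is preserved.
P5 → P1 is preserved.
P1, P2, P5 → P3 is preserved.
P3 → P1, P2 is preserved.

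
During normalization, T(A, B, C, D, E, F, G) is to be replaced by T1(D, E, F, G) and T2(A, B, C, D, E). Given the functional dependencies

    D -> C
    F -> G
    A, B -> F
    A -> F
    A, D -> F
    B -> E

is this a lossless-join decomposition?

No

Common attributes: T1 ∩ T2 = {D, E}.
Closure of {D, E}: D → C applies, adding C. So (D, E)⁺ = {C, D, E}.
The closure contains neither all of T1 = {D, E, F, G} nor all of T2 = {A, B, C, D, E}, so the common attributes are not a superkey of either fragment. The join is lossy.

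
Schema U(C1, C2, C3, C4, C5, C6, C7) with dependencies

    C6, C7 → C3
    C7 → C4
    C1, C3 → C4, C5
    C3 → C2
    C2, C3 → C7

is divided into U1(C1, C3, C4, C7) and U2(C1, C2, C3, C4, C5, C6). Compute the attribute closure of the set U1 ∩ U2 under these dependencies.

C1, C2, C3, C4, C5, C7

U1 ∩ U2 = {C1, C3, C4}.
C1, C3 → C4, C5 applies, adding C5
C3 → C2 applies, adding C2
C2, C3 → C7 applies, adding C7
Closure: {C1, C2, C3, C4, C5, C7}.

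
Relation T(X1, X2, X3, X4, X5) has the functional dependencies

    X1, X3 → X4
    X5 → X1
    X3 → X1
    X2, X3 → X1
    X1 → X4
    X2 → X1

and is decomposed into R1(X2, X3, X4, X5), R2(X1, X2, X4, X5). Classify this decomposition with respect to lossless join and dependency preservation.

Lossless test: (X2, X4, X5)⁺ = {X1, X2, X4, X5}, which contains all of one fragment — lossless.
Dependency preservation: the restricted closure of {X3} across the fragments never reaches {X1}, so X3 → X1 cannot be enforced without a join — not preserved.

lossless but not dependency-preserving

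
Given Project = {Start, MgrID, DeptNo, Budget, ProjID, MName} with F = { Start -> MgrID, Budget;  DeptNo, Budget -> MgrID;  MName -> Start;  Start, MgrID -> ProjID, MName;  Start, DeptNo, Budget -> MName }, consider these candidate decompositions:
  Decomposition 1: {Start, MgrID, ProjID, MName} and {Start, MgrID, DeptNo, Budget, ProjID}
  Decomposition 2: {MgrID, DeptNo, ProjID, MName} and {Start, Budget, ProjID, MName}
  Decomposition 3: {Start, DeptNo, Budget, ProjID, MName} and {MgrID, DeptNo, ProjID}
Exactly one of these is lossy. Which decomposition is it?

Decomposition 3

Decomposition 1: common = {Start, MgrID, ProjID}, closure = {Start, MgrID, Budget, ProjID, MName} → lossless.
Decomposition 2: common = {ProjID, MName}, closure = {Start, MgrID, Budget, ProjID, MName} → lossless.
Decomposition 3: common = {DeptNo, ProjID}, closure = {DeptNo, ProjID} → lossy.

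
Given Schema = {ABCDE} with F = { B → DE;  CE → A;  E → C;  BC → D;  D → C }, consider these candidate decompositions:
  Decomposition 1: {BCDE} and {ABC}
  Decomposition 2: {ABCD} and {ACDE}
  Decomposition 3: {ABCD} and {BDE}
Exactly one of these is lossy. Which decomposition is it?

Decomposition 2

Decomposition 1: common = {BC}, closure = {ABCDE} → lossless.
Decomposition 2: common = {ACD}, closure = {ACD} → lossy.
Decomposition 3: common = {BD}, closure = {ABCDE} → lossless.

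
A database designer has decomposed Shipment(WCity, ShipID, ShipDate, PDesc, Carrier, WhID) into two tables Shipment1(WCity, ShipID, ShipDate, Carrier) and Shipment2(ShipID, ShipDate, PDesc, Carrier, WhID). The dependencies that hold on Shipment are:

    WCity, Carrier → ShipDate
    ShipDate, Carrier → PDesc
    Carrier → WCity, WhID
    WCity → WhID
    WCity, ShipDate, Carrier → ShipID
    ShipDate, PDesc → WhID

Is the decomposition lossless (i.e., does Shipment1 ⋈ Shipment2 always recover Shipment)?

Common attributes: Shipment1 ∩ Shipment2 = {ShipID, ShipDate, Carrier}.
Closure of {ShipID, ShipDate, Carrier}: ShipDate, Carrier → PDesc applies, adding PDesc; Carrier → WCity, WhID applies, adding WCity, WhID. So (ShipID, ShipDate, Carrier)⁺ = {WCity, ShipID, ShipDate, PDesc, Carrier, WhID}.
This closure contains every attribute of Shipment1, so Shipment1 ∩ Shipment2 → Shipment1. The join is lossless.

Yes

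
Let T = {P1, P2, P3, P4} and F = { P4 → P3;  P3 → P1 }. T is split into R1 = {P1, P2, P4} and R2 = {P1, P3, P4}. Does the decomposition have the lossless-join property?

Yes

Common attributes: R1 ∩ R2 = {P1, P4}.
Closure of {P1, P4}: P4 → P3 applies, adding P3. So (P1, P4)⁺ = {P1, P3, P4}.
This closure contains every attribute of R2, so R1 ∩ R2 → R2. The join is lossless.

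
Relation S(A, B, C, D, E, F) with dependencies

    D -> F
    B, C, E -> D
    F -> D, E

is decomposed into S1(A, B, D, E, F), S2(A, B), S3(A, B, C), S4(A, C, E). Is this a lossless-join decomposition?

Chase test. Columns are A, B, C, D, E, F; row i has aⱼ where attribute j ∈ Si, else bᵢⱼ.
Initial tableau (one row per fragment):
  row 1: a1 a2 b13 a4 a5 a6
  row 2: a1 a2 b23 b24 b25 b26
  row 3: a1 a2 a3 b34 b35 b36
  row 4: a1 b42 a3 b44 a5 b46
No row becomes fully distinguished — the join is lossy.

No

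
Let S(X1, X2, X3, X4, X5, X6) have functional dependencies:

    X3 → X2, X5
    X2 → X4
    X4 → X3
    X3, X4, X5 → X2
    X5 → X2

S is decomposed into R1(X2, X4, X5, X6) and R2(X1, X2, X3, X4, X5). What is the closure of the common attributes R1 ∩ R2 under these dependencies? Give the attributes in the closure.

R1 ∩ R2 = {X2, X4, X5}.
X4 → X3 applies, adding X3
Closure: {X2, X3, X4, X5}.

X2, X3, X4, X5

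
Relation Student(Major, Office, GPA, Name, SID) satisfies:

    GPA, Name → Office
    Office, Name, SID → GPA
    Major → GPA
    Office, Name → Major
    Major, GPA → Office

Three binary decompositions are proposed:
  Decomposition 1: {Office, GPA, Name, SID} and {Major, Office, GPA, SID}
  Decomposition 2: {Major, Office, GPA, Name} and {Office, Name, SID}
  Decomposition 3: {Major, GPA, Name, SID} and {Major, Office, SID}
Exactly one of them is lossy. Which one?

Decomposition 1: common = {Office, GPA, SID}, closure = {Office, GPA, SID} → lossy.
Decomposition 2: common = {Office, Name}, closure = {Major, Office, GPA, Name} → lossless.
Decomposition 3: common = {Major, SID}, closure = {Major, Office, GPA, SID} → lossless.

Decomposition 1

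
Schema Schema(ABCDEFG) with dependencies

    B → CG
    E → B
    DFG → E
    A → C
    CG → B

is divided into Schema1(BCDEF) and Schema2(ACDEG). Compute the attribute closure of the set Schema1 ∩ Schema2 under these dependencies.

Schema1 ∩ Schema2 = {CDE}.
E → B applies, adding B
B → CG applies, adding G
Closure: {BCDEG}.

BCDEG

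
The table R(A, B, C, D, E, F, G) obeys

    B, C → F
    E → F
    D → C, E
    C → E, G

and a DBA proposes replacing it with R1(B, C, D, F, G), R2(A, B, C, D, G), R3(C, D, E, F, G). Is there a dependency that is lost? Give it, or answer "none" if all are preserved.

B, C → F lies within R1.
E → F lies within R3.
D → C, E lies within R3.
C → E, G lies within R3.
Every dependency is enforceable on the fragments, so the decomposition is dependency-preserving.

none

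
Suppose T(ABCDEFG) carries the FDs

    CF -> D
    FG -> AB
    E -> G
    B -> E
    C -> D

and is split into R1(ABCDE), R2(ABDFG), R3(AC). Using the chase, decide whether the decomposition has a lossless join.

Chase test. Columns are ABCDEFG; row i has aⱼ where attribute j ∈ Ri, else bᵢⱼ.
Initial tableau (one row per fragment):
  row 1: a1 a2 a3 a4 a5 b16 b17
  row 2: a1 a2 b23 a4 b25 a6 a7
  row 3: a1 b32 a3 b34 b35 b36 b37
Rows 1 and 2 agree on B; apply B→E and equate their E entries.
Rows 1 and 3 agree on C; apply C→D and equate their D entries.
Rows 1 and 2 agree on E; apply E→G and equate their G entries.
No row becomes fully distinguished — the join is lossy.

No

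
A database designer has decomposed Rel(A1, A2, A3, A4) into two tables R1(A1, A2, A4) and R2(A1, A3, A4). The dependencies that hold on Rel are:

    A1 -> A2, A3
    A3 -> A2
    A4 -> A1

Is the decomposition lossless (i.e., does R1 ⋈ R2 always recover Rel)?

Common attributes: R1 ∩ R2 = {A1, A4}.
Closure of {A1, A4}: A1 → A2, A3 applies, adding A2, A3. So (A1, A4)⁺ = {A1, A2, A3, A4}.
This closure contains every attribute of R1, so R1 ∩ R2 → R1. The join is lossless.

Yes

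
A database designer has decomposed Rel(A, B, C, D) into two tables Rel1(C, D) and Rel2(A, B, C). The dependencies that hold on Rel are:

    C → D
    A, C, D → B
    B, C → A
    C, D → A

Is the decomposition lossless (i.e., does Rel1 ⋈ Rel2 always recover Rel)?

Common attributes: Rel1 ∩ Rel2 = {C}.
Closure of {C}: C → D applies, adding D; C, D → A applies, adding A; A, C, D → B applies, adding B. So (C)⁺ = {A, B, C, D}.
This closure contains every attribute of Rel1, so Rel1 ∩ Rel2 → Rel1. The join is lossless.

Yes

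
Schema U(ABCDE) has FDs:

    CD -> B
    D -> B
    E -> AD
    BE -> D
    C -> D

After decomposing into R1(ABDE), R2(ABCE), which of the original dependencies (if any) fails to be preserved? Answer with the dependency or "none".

Check C → D: no single fragment contains all of {CD}, and the restricted closure of {C} across the fragments never reaches {D}.
CD → B is preserved.
D → B is preserved.
E → AD is preserved.
BE → D is preserved.

C -> D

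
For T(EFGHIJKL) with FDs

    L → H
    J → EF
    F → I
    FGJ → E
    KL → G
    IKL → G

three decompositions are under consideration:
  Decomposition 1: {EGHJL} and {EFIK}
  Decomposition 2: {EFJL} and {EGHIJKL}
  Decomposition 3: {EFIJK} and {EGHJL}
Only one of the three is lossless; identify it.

Decomposition 1: common = {E}, closure = {E} → lossy.
Decomposition 2: common = {EJL}, closure = {EFHIJL} → lossless.
Decomposition 3: common = {EJ}, closure = {EFIJ} → lossy.

Decomposition 2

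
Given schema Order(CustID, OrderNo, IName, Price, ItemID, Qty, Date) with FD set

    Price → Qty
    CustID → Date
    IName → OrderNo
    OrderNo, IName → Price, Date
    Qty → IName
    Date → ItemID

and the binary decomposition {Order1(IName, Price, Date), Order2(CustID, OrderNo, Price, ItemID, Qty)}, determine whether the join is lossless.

Yes

Common attributes: Order1 ∩ Order2 = {Price}.
Closure of {Price}: Price → Qty applies, adding Qty; Qty → IName applies, adding IName; IName → OrderNo applies, adding OrderNo; OrderNo, IName → Price, Date applies, adding Date; Date → ItemID applies, adding ItemID. So (Price)⁺ = {OrderNo, IName, Price, ItemID, Qty, Date}.
This closure contains every attribute of Order1, so Order1 ∩ Order2 → Order1. The join is lossless.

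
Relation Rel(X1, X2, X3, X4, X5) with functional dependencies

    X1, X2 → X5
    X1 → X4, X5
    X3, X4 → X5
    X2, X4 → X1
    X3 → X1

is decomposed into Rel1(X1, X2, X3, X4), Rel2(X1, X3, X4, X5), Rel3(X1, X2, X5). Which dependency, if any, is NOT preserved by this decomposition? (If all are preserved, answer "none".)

X1, X2 → X5 lies within Rel3.
X1 → X4, X5 lies within Rel2.
X3, X4 → X5 lies within Rel2.
X2, X4 → X1 lies within Rel1.
X3 → X1 lies within Rel1.
Every dependency is enforceable on the fragments, so the decomposition is dependency-preserving.

none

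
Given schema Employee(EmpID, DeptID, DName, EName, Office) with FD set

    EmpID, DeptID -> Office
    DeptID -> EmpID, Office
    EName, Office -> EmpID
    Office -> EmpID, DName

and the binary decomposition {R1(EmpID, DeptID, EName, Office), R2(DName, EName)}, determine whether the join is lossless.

No

Common attributes: R1 ∩ R2 = {EName}.
No dependency enlarges {EName}, so (EName)⁺ = {EName}.
The closure contains neither all of R1 = {EmpID, DeptID, EName, Office} nor all of R2 = {DName, EName}, so the common attributes are not a superkey of either fragment. The join is lossy.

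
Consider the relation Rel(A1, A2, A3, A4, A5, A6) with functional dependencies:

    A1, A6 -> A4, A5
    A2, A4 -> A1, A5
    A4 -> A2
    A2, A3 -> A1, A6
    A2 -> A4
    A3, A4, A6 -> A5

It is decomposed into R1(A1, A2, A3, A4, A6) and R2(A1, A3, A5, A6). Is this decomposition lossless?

Common attributes: R1 ∩ R2 = {A1, A3, A6}.
Closure of {A1, A3, A6}: A1, A6 → A4, A5 applies, adding A4, A5; A4 → A2 applies, adding A2. So (A1, A3, A6)⁺ = {A1, A2, A3, A4, A5, A6}.
This closure contains every attribute of R1, so R1 ∩ R2 → R1. The join is lossless.

Yes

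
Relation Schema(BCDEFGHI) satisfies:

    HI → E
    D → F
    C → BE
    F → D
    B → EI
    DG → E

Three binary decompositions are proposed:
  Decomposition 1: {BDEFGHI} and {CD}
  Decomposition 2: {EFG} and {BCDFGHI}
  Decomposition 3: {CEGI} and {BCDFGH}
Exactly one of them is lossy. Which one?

Decomposition 1

Decomposition 1: common = {D}, closure = {DF} → lossy.
Decomposition 2: common = {FG}, closure = {DEFG} → lossless.
Decomposition 3: common = {CG}, closure = {BCEGI} → lossless.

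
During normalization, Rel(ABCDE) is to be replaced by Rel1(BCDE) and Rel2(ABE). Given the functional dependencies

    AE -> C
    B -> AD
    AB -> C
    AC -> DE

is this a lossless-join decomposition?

Common attributes: Rel1 ∩ Rel2 = {BE}.
Closure of {BE}: B → AD applies, adding AD; AB → C applies, adding C. So (BE)⁺ = {ABCDE}.
This closure contains every attribute of Rel1, so Rel1 ∩ Rel2 → Rel1. The join is lossless.

Yes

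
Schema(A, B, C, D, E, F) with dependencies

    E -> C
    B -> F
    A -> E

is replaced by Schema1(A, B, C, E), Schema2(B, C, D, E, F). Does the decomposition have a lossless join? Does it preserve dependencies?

lossy but dependency-preserving

Lossless test: (B, C, E)⁺ = {B, C, E, F}, which is a superkey of neither fragment — lossy.
Dependency preservation: every FD's attributes lie within a single fragment, so each can be enforced locally — preserved.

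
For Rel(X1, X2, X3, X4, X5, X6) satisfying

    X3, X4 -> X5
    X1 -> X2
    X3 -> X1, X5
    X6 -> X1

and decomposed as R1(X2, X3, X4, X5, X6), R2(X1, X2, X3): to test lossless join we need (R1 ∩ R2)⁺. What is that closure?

X1, X2, X3, X5

R1 ∩ R2 = {X2, X3}.
X3 → X1, X5 applies, adding X1, X5
Closure: {X1, X2, X3, X5}.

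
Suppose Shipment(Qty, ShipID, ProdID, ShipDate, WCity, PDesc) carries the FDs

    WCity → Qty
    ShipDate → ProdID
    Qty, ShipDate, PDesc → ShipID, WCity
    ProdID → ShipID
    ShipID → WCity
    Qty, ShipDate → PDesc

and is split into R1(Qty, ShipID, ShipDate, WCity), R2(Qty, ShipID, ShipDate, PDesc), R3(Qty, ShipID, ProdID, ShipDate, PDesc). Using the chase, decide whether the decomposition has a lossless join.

Chase test. Columns are Qty, ShipID, ProdID, ShipDate, WCity, PDesc; row i has aⱼ where attribute j ∈ Ri, else bᵢⱼ.
Initial tableau (one row per fragment):
  row 1: a1 a2 b13 a4 a5 b16
  row 2: a1 a2 b23 a4 b25 a6
  row 3: a1 a2 a3 a4 b35 a6
Rows 1 and 2 agree on ShipDate; apply ShipDate→ProdID and equate their ProdID entries.
Rows 1 and 3 agree on ShipDate; apply ShipDate→ProdID and equate their ProdID entries.
Rows 2 and 3 agree on Qty, ShipDate, PDesc; apply Qty, ShipDate, PDesc→ShipID, WCity and equate their ShipID, WCity entries.
Rows 1 and 2 agree on ShipID; apply ShipID→WCity and equate their WCity entries.
Rows 1 and 2 agree on Qty, ShipDate; apply Qty, ShipDate→PDesc and equate their PDesc entries.
Row 1 is now all distinguished symbols — the join is lossless.

Yes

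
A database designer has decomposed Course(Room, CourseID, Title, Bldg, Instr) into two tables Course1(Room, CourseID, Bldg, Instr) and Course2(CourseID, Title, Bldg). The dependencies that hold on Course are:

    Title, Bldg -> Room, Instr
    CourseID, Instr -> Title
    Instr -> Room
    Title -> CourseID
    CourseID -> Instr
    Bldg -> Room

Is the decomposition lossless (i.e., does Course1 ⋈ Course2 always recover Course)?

Common attributes: Course1 ∩ Course2 = {CourseID, Bldg}.
Closure of {CourseID, Bldg}: CourseID → Instr applies, adding Instr; Bldg → Room applies, adding Room; CourseID, Instr → Title applies, adding Title. So (CourseID, Bldg)⁺ = {Room, CourseID, Title, Bldg, Instr}.
This closure contains every attribute of Course1, so Course1 ∩ Course2 → Course1. The join is lossless.

Yes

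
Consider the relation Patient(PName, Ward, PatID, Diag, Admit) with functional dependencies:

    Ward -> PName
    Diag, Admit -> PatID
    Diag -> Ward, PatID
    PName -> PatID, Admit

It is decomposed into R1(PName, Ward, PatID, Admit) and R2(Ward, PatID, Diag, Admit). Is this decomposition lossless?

Common attributes: R1 ∩ R2 = {Ward, PatID, Admit}.
Closure of {Ward, PatID, Admit}: Ward → PName applies, adding PName. So (Ward, PatID, Admit)⁺ = {PName, Ward, PatID, Admit}.
This closure contains every attribute of R1, so R1 ∩ R2 → R1. The join is lossless.

Yes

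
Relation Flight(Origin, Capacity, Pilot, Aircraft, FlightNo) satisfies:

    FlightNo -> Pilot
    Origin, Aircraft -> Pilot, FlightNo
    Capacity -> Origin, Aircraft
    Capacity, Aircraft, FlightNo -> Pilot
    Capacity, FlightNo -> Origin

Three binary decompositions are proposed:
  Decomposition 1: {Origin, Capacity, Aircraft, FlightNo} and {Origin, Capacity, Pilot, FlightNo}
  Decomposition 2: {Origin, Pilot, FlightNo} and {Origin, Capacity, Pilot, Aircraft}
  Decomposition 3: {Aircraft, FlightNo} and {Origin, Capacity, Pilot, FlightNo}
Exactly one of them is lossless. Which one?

Decomposition 1: common = {Origin, Capacity, FlightNo}, closure = {Origin, Capacity, Pilot, Aircraft, FlightNo} → lossless.
Decomposition 2: common = {Origin, Pilot}, closure = {Origin, Pilot} → lossy.
Decomposition 3: common = {FlightNo}, closure = {Pilot, FlightNo} → lossy.

Decomposition 1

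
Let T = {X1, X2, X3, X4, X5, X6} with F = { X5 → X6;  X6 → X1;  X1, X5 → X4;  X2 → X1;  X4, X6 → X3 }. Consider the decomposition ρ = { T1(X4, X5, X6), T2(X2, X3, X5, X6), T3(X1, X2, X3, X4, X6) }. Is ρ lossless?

Chase test. Columns are X1, X2, X3, X4, X5, X6; row i has aⱼ where attribute j ∈ Ti, else bᵢⱼ.
Initial tableau (one row per fragment):
  row 1: b11 b12 b13 a4 a5 a6
  row 2: b21 a2 a3 b24 a5 a6
  row 3: a1 a2 a3 a4 b35 a6
Rows 1 and 2 agree on X6; apply X6→X1 and equate their X1 entries.
Rows 1 and 3 agree on X6; apply X6→X1 and equate their X1 entries.
Rows 1 and 2 agree on X1, X5; apply X1, X5→X4 and equate their X4 entries.
Rows 1 and 2 agree on X4, X6; apply X4, X6→X3 and equate their X3 entries.
Row 2 is now all distinguished symbols — the join is lossless.

Yes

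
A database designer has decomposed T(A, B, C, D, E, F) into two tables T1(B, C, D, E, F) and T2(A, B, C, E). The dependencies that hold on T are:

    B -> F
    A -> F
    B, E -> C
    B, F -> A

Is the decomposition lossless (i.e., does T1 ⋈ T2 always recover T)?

Yes

Common attributes: T1 ∩ T2 = {B, C, E}.
Closure of {B, C, E}: B → F applies, adding F; B, F → A applies, adding A. So (B, C, E)⁺ = {A, B, C, E, F}.
This closure contains every attribute of T2, so T1 ∩ T2 → T2. The join is lossless.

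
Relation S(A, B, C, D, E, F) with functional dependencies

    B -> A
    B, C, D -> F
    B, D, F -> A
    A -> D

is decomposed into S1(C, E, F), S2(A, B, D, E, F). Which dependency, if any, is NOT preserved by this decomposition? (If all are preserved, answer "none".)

B, C, D -> F

Check B, C, D → F: no single fragment contains all of {B, C, D, F}, and the restricted closure of {B, C, D} across the fragments never reaches {F}.
B → A is preserved.
B, D, F → A is preserved.
A → D is preserved.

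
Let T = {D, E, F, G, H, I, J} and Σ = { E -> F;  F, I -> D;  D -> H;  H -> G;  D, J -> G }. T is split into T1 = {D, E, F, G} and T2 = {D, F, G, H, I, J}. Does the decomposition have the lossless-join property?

Common attributes: T1 ∩ T2 = {D, F, G}.
Closure of {D, F, G}: D → H applies, adding H. So (D, F, G)⁺ = {D, F, G, H}.
The closure contains neither all of T1 = {D, E, F, G} nor all of T2 = {D, F, G, H, I, J}, so the common attributes are not a superkey of either fragment. The join is lossy.

No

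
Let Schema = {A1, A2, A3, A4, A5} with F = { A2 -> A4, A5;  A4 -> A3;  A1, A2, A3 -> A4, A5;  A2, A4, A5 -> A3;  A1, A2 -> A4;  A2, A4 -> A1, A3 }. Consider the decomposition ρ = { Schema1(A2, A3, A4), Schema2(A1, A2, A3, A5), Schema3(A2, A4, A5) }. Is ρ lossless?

Chase test. Columns are A1, A2, A3, A4, A5; row i has aⱼ where attribute j ∈ Schemai, else bᵢⱼ.
Initial tableau (one row per fragment):
  row 1: b11 a2 a3 a4 b15
  row 2: a1 a2 a3 b24 a5
  row 3: b31 a2 b33 a4 a5
Rows 1 and 2 agree on A2; apply A2→A4, A5 and equate their A4, A5 entries.
Rows 1 and 3 agree on A4; apply A4→A3 and equate their A3 entries.
Rows 1 and 2 agree on A2, A4; apply A2, A4→A1, A3 and equate their A1, A3 entries.
Rows 1 and 3 agree on A2, A4; apply A2, A4→A1, A3 and equate their A1, A3 entries.
Row 1 is now all distinguished symbols — the join is lossless.

Yes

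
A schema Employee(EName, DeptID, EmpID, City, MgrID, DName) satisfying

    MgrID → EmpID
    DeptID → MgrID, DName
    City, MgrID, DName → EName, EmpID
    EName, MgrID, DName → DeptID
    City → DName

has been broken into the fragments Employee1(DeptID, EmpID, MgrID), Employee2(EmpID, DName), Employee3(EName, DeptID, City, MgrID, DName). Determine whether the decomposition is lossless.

Chase test. Columns are EName, DeptID, EmpID, City, MgrID, DName; row i has aⱼ where attribute j ∈ Employeei, else bᵢⱼ.
Initial tableau (one row per fragment):
  row 1: b11 a2 a3 b14 a5 b16
  row 2: b21 b22 a3 b24 b25 a6
  row 3: a1 a2 b33 a4 a5 a6
Rows 1 and 3 agree on MgrID; apply MgrID→EmpID and equate their EmpID entries.
Rows 1 and 3 agree on DeptID; apply DeptID→MgrID, DName and equate their MgrID, DName entries.
Row 3 is now all distinguished symbols — the join is lossless.

Yes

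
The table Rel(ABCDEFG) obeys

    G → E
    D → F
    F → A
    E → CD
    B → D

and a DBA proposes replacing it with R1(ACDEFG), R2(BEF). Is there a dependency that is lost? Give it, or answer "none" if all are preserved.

Check B → D: no single fragment contains all of {BD}, and the restricted closure of {B} across the fragments never reaches {D}.
G → E is preserved.
D → F is preserved.
F → A is preserved.
E → CD is preserved.

B → D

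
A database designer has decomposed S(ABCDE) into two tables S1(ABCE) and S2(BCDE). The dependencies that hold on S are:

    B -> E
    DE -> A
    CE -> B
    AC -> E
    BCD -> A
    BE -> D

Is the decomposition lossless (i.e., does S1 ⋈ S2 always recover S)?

Common attributes: S1 ∩ S2 = {BCE}.
Closure of {BCE}: BE → D applies, adding D; DE → A applies, adding A. So (BCE)⁺ = {ABCDE}.
This closure contains every attribute of S1, so S1 ∩ S2 → S1. The join is lossless.

Yes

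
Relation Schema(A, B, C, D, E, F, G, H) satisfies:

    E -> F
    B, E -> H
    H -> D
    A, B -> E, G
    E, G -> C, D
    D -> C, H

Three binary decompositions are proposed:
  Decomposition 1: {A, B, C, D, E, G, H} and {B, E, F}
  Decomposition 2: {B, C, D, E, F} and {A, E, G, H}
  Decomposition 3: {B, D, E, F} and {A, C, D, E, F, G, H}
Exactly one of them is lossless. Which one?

Decomposition 1

Decomposition 1: common = {B, E}, closure = {B, C, D, E, F, H} → lossless.
Decomposition 2: common = {E}, closure = {E, F} → lossy.
Decomposition 3: common = {D, E, F}, closure = {C, D, E, F, H} → lossy.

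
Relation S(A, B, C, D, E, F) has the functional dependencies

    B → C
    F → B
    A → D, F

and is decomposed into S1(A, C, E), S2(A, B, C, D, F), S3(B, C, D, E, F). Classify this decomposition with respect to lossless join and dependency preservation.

Lossless test (chase): Rows 1 and 2 agree on A; apply A→D, F and equate their D, F entries. Rows 1 and 2 agree on F; apply F→B and equate their B entries. Row 1 is now all distinguished symbols — the join is lossless.
Dependency preservation: every FD's attributes lie within a single fragment, so each can be enforced locally — preserved.

lossless and dependency-preserving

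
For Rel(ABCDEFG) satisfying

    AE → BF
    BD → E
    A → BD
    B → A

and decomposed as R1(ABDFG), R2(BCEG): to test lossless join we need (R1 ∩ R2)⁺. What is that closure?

R1 ∩ R2 = {BG}.
B → A applies, adding A
A → BD applies, adding D
BD → E applies, adding E
AE → BF applies, adding F
Closure: {ABDEFG}.

ABDEFG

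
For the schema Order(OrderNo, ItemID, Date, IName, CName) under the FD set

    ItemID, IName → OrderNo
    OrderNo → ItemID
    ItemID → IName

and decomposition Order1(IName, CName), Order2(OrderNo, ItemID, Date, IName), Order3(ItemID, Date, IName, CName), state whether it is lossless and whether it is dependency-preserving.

Lossless test (chase): Rows 2 and 3 agree on ItemID, IName; apply ItemID, IName→OrderNo and equate their OrderNo entries. Row 3 is now all distinguished symbols — the join is lossless.
Dependency preservation: every FD's attributes lie within a single fragment, so each can be enforced locally — preserved.

lossless and dependency-preserving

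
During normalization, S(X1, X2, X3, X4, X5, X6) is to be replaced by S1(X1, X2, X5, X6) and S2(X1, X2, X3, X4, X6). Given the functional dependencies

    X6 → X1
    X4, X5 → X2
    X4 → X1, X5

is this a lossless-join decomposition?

No

Common attributes: S1 ∩ S2 = {X1, X2, X6}.
No dependency enlarges {X1, X2, X6}, so (X1, X2, X6)⁺ = {X1, X2, X6}.
The closure contains neither all of S1 = {X1, X2, X5, X6} nor all of S2 = {X1, X2, X3, X4, X6}, so the common attributes are not a superkey of either fragment. The join is lossy.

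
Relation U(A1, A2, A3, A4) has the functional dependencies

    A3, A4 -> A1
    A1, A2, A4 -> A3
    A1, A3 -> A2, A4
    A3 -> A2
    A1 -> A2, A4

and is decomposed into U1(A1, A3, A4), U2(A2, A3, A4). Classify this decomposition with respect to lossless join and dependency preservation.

lossless and dependency-preserving

Lossless test: (A3, A4)⁺ = {A1, A2, A3, A4}, which contains all of one fragment — lossless.
Dependency preservation: A1, A2, A4 → A3; A1, A3 → A2, A4; A1 → A2, A4 are not contained in any single fragment, but the restricted closure of each left-hand side across the fragments still reaches the right-hand side; the remaining FDs each lie inside some fragment. All dependencies are preserved.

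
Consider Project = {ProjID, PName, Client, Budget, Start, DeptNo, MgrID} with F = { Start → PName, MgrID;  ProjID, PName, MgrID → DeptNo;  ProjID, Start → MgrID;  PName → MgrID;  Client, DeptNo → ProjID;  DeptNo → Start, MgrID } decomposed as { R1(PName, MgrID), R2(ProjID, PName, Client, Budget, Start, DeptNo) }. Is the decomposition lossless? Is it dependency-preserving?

Lossless test: (PName)⁺ = {PName, MgrID}, which contains all of one fragment — lossless.
Dependency preservation: Start → PName, MgrID; ProjID, PName, MgrID → DeptNo; ProjID, Start → MgrID; DeptNo → Start, MgrID are not contained in any single fragment, but the restricted closure of each left-hand side across the fragments still reaches the right-hand side; the remaining FDs each lie inside some fragment. All dependencies are preserved.

lossless and dependency-preserving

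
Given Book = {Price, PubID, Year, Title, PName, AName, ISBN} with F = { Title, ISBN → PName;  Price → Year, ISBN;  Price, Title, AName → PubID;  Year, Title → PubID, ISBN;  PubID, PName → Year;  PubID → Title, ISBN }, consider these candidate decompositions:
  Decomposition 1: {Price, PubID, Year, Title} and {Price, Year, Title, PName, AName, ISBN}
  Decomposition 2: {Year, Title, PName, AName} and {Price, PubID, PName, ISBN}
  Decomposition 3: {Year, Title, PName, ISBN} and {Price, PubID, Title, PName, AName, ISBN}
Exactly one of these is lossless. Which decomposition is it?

Decomposition 1: common = {Price, Year, Title}, closure = {Price, PubID, Year, Title, PName, ISBN} → lossless.
Decomposition 2: common = {PName}, closure = {PName} → lossy.
Decomposition 3: common = {Title, PName, ISBN}, closure = {Title, PName, ISBN} → lossy.

Decomposition 1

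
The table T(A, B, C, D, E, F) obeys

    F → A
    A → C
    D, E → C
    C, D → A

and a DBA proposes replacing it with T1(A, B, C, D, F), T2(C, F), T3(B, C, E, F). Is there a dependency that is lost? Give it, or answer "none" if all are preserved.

Check D, E → C: no single fragment contains all of {C, D, E}, and the restricted closure of {D, E} across the fragments never reaches {C}.
F → A is preserved.
A → C is preserved.
C, D → A is preserved.

D, E → C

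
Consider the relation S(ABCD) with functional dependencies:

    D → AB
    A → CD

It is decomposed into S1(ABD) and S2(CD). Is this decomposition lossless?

Common attributes: S1 ∩ S2 = {D}.
Closure of {D}: D → AB applies, adding AB; A → CD applies, adding C. So (D)⁺ = {ABCD}.
This closure contains every attribute of S1, so S1 ∩ S2 → S1. The join is lossless.

Yes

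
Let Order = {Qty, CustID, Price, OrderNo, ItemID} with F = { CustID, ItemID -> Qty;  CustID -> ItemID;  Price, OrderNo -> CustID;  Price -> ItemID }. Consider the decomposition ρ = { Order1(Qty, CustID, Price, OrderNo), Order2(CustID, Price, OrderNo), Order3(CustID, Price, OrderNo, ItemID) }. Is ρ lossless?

Chase test. Columns are Qty, CustID, Price, OrderNo, ItemID; row i has aⱼ where attribute j ∈ Orderi, else bᵢⱼ.
Initial tableau (one row per fragment):
  row 1: a1 a2 a3 a4 b15
  row 2: b21 a2 a3 a4 b25
  row 3: b31 a2 a3 a4 a5
Rows 1 and 2 agree on CustID; apply CustID→ItemID and equate their ItemID entries.
Rows 1 and 3 agree on CustID; apply CustID→ItemID and equate their ItemID entries.
Rows 1 and 2 agree on CustID, ItemID; apply CustID, ItemID→Qty and equate their Qty entries.
Rows 1 and 3 agree on CustID, ItemID; apply CustID, ItemID→Qty and equate their Qty entries.
Row 1 is now all distinguished symbols — the join is lossless.

Yes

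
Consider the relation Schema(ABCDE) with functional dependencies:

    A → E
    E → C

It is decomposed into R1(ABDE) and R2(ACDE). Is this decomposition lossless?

Common attributes: R1 ∩ R2 = {ADE}.
Closure of {ADE}: E → C applies, adding C. So (ADE)⁺ = {ACDE}.
This closure contains every attribute of R2, so R1 ∩ R2 → R2. The join is lossless.

Yes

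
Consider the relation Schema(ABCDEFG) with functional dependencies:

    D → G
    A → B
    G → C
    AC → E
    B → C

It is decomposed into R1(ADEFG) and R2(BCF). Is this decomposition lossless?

Common attributes: R1 ∩ R2 = {F}.
No dependency enlarges {F}, so (F)⁺ = {F}.
The closure contains neither all of R1 = {ADEFG} nor all of R2 = {BCF}, so the common attributes are not a superkey of either fragment. The join is lossy.

No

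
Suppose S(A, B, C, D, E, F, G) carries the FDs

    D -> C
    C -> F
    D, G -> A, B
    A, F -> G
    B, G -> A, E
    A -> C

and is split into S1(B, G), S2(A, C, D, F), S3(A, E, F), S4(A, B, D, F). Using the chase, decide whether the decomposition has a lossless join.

No

Chase test. Columns are A, B, C, D, E, F, G; row i has aⱼ where attribute j ∈ Si, else bᵢⱼ.
Initial tableau (one row per fragment):
  row 1: b11 a2 b13 b14 b15 b16 a7
  row 2: a1 b22 a3 a4 b25 a6 b27
  row 3: a1 b32 b33 b34 a5 a6 b37
  row 4: a1 a2 b43 a4 b45 a6 b47
Rows 2 and 4 agree on D; apply D→C and equate their C entries.
Rows 2 and 3 agree on A, F; apply A, F→G and equate their G entries.
Rows 2 and 4 agree on A, F; apply A, F→G and equate their G entries.
Rows 2 and 3 agree on A; apply A→C and equate their C entries.
Rows 2 and 4 agree on D, G; apply D, G→A, B and equate their A, B entries.
Rows 2 and 4 agree on B, G; apply B, G→A, E and equate their A, E entries.
No row becomes fully distinguished — the join is lossy.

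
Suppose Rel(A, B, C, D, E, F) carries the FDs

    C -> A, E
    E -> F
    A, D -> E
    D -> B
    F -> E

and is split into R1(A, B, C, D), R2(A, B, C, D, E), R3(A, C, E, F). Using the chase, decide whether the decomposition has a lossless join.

Chase test. Columns are A, B, C, D, E, F; row i has aⱼ where attribute j ∈ Ri, else bᵢⱼ.
Initial tableau (one row per fragment):
  row 1: a1 a2 a3 a4 b15 b16
  row 2: a1 a2 a3 a4 a5 b26
  row 3: a1 b32 a3 b34 a5 a6
Rows 1 and 2 agree on C; apply C→A, E and equate their A, E entries.
Rows 1 and 2 agree on E; apply E→F and equate their F entries.
Rows 1 and 3 agree on E; apply E→F and equate their F entries.
Row 1 is now all distinguished symbols — the join is lossless.

Yes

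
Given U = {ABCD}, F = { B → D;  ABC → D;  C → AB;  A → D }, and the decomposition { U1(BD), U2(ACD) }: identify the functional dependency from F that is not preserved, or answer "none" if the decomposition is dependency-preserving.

C → AB

Check C → AB: no single fragment contains all of {ABC}, and the restricted closure of {C} across the fragments never reaches {AB}.
B → D is preserved.
ABC → D is preserved.
A → D is preserved.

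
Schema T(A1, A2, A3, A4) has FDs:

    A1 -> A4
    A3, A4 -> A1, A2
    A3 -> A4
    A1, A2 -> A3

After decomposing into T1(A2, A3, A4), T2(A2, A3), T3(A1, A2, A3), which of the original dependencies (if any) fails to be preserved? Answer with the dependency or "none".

Check A1 → A4: no single fragment contains all of {A1, A4}, and the restricted closure of {A1} across the fragments never reaches {A4}.
A3, A4 → A1, A2 is preserved.
A3 → A4 is preserved.
A1, A2 → A3 is preserved.

A1 -> A4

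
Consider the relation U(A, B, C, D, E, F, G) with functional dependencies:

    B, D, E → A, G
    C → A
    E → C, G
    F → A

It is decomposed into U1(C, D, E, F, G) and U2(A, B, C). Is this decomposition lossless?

No

Common attributes: U1 ∩ U2 = {C}.
Closure of {C}: C → A applies, adding A. So (C)⁺ = {A, C}.
The closure contains neither all of U1 = {C, D, E, F, G} nor all of U2 = {A, B, C}, so the common attributes are not a superkey of either fragment. The join is lossy.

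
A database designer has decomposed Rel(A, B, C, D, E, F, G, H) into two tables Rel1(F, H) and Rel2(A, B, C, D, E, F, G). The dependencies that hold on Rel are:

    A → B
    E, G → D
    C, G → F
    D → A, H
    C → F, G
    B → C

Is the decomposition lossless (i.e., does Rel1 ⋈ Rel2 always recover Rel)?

Common attributes: Rel1 ∩ Rel2 = {F}.
No dependency enlarges {F}, so (F)⁺ = {F}.
The closure contains neither all of Rel1 = {F, H} nor all of Rel2 = {A, B, C, D, E, F, G}, so the common attributes are not a superkey of either fragment. The join is lossy.

No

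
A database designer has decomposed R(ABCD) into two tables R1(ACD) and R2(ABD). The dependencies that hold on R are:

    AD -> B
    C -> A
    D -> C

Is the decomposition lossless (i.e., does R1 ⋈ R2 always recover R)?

Common attributes: R1 ∩ R2 = {AD}.
Closure of {AD}: AD → B applies, adding B; D → C applies, adding C. So (AD)⁺ = {ABCD}.
This closure contains every attribute of R1, so R1 ∩ R2 → R1. The join is lossless.

Yes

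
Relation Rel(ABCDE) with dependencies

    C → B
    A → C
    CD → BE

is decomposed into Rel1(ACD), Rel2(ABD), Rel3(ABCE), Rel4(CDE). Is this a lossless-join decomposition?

Yes

Chase test. Columns are ABCDE; row i has aⱼ where attribute j ∈ Reli, else bᵢⱼ.
Initial tableau (one row per fragment):
  row 1: a1 b12 a3 a4 b15
  row 2: a1 a2 b23 a4 b25
  row 3: a1 a2 a3 b34 a5
  row 4: b41 b42 a3 a4 a5
Rows 1 and 3 agree on C; apply C→B and equate their B entries.
Rows 1 and 4 agree on C; apply C→B and equate their B entries.
Rows 1 and 2 agree on A; apply A→C and equate their C entries.
Rows 1 and 2 agree on CD; apply CD→BE and equate their BE entries.
Rows 1 and 4 agree on CD; apply CD→BE and equate their BE entries.
Row 1 is now all distinguished symbols — the join is lossless.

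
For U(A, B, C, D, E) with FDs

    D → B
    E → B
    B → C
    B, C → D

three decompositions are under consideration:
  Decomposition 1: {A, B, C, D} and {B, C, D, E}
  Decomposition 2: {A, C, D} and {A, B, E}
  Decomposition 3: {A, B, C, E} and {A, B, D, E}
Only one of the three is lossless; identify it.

Decomposition 3

Decomposition 1: common = {B, C, D}, closure = {B, C, D} → lossy.
Decomposition 2: common = {A}, closure = {A} → lossy.
Decomposition 3: common = {A, B, E}, closure = {A, B, C, D, E} → lossless.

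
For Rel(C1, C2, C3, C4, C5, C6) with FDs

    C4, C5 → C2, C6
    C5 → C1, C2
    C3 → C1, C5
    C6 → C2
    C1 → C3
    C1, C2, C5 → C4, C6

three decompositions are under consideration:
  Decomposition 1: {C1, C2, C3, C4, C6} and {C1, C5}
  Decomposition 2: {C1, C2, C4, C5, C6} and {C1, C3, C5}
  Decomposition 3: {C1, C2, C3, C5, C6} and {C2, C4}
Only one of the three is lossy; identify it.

Decomposition 1: common = {C1}, closure = {C1, C2, C3, C4, C5, C6} → lossless.
Decomposition 2: common = {C1, C5}, closure = {C1, C2, C3, C4, C5, C6} → lossless.
Decomposition 3: common = {C2}, closure = {C2} → lossy.

Decomposition 3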